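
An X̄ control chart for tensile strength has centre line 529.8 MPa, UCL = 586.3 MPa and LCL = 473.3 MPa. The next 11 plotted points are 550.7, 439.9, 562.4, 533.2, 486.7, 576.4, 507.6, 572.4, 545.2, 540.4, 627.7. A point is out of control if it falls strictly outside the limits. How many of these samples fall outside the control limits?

2

Compare each point to [473.3, 586.3]: sample 2 = 439.9 < LCL; sample 11 = 627.7 > UCL.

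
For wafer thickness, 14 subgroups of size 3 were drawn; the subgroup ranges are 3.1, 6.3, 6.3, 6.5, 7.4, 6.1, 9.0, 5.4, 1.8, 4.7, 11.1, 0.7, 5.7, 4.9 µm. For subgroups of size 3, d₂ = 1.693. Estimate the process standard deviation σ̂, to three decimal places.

R̄ = (3.1 + 6.3 + 6.3 + 6.5 + 7.4 + 6.1 + 9.0 + 5.4 + 1.8 + 4.7 + 11.1 + 0.7 + 5.7 + 4.9) / 14 = 5.6429
σ̂ = R̄ / d₂ = 5.6429 / 1.693 = 3.3331

3.333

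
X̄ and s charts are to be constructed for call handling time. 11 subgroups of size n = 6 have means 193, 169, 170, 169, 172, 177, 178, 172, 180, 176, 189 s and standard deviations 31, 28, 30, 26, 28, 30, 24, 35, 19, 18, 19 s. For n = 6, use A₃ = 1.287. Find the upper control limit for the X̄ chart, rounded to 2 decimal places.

X̄̄ = (193 + 169 + 170 + 169 + 172 + 177 + 178 + 172 + 180 + 176 + 189) / 11 = 176.8182
s̄ = (31 + 28 + 30 + 26 + 28 + 30 + 24 + 35 + 19 + 18 + 19) / 11 = 26.1818
UCL = X̄̄ + A₃·s̄ = 176.8182 + 1.287 × 26.1818 = 210.5142

210.51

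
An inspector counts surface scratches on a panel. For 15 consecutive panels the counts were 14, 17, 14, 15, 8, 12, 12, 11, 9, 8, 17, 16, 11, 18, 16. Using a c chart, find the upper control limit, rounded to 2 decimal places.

24.10

c̄ = (14 + 17 + 14 + 15 + 8 + 12 + 12 + 11 + 9 + 8 + 17 + 16 + 11 + 18 + 16) / 15 = 198 / 15 = 13.2000
UCL = c̄ + 3√c̄ = 13.2000 + 3 × √13.2000 = 13.2000 + 3 × 3.6332 = 24.0995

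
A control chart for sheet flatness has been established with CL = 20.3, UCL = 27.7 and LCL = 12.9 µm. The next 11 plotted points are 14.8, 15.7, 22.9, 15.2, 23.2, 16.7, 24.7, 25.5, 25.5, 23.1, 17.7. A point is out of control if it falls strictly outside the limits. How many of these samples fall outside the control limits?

All 11 points lie within [12.9, 27.7].

0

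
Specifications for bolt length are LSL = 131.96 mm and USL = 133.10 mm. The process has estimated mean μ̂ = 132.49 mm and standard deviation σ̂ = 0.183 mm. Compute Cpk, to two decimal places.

Cpu = (USL − μ̂) / (3σ̂) = (133.10 − 132.49) / (3 × 0.183) = 1.1111; Cpl = (μ̂ − LSL) / (3σ̂) = (132.49 − 131.96) / (3 × 0.183) = 0.9654; Cpk = min(Cpu, Cpl) = 0.9654

0.97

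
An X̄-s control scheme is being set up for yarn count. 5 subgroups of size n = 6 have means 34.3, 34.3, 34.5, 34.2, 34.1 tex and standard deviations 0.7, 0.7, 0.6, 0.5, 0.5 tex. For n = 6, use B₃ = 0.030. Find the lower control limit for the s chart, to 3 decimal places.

0.018

s̄ = (0.7 + 0.7 + 0.6 + 0.5 + 0.5) / 5 = 0.6000
LCL_s = B₃·s̄ = 0.030 × 0.6000 = 0.0180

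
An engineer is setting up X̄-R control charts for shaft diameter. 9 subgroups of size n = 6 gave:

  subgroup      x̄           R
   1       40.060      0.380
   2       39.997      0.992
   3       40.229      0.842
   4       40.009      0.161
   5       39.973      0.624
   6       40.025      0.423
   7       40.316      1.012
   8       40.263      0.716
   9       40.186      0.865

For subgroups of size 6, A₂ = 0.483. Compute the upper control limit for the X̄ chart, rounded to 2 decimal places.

X̄̄ = (40.060 + 39.997 + 40.229 + 40.009 + 39.973 + 40.025 + 40.316 + 40.263 + 40.186) / 9 = 361.0580 / 9 = 40.1176
R̄ = (0.380 + 0.992 + 0.842 + 0.161 + 0.624 + 0.423 + 1.012 + 0.716 + 0.865) / 9 = 6.0150 / 9 = 0.6683
UCL = X̄̄ + A₂·R̄ = 40.1176 + 0.483 × 0.6683 = 40.4404

40.44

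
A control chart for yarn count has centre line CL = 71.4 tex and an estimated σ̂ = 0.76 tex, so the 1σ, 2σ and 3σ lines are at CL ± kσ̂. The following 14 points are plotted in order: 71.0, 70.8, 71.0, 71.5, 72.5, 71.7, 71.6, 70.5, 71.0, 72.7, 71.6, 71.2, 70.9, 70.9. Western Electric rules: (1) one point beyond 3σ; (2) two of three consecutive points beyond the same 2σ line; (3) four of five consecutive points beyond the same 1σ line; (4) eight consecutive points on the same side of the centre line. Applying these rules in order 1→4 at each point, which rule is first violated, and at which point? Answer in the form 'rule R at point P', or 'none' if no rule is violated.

none

Zone of each point (C = within 1σ̂, B = 1σ̂–2σ̂, A = 2σ̂–3σ̂, * = beyond 3σ̂; sign = side of CL): 1:-C, 2:-C, 3:-C, 4:+C, 5:+B, 6:+C, 7:+C, 8:-B, 9:-C, 10:+B, 11:+C, 12:-C, 13:-C, 14:-C
No rule fires across all 14 points.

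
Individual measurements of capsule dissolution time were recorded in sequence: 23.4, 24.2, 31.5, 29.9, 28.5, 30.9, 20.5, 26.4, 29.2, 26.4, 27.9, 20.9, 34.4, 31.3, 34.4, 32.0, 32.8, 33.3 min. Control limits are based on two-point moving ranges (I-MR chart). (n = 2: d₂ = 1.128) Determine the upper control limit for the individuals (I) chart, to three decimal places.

X̄ = (23.4 + 24.2 + 31.5 + 29.9 + 28.5 + 30.9 + 20.5 + 26.4 + 29.2 + 26.4 + 27.9 + 20.9 + 34.4 + 31.3 + 34.4 + 32.0 + 32.8 + 33.3) / 18 = 28.7722
Moving ranges: 0.8, 7.3, 1.6, 1.4, 2.4, 10.4, 5.9, 2.8, 2.8, 1.5, 7.0, 13.5, 3.1, 3.1, 2.4, 0.8, 0.5; M̄R̄ = 67.3000 / 17 = 3.9588
UCL = X̄ + 3·M̄R̄/d₂ = 28.7722 + 3 × 3.9588 / 1.128 = 39.3010

39.301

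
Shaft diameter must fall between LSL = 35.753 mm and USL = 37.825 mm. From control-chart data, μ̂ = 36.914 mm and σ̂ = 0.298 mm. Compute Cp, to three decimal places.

1.159

Cp = (USL − LSL) / (6σ̂) = (37.825 − 35.753) / (6 × 0.298) = 2.0720 / 1.7880 = 1.1588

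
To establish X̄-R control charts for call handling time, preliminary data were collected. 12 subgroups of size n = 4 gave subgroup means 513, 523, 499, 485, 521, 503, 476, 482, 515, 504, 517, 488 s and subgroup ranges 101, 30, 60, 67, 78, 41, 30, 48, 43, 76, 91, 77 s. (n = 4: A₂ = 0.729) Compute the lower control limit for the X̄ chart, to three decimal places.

X̄̄ = (513 + 523 + 499 + 485 + 521 + 503 + 476 + 482 + 515 + 504 + 517 + 488) / 12 = 6026.0000 / 12 = 502.1667
R̄ = (101 + 30 + 60 + 67 + 78 + 41 + 30 + 48 + 43 + 76 + 91 + 77) / 12 = 742.0000 / 12 = 61.8333
LCL = X̄̄ − A₂·R̄ = 502.1667 − 0.729 × 61.8333 = 457.0902

457.090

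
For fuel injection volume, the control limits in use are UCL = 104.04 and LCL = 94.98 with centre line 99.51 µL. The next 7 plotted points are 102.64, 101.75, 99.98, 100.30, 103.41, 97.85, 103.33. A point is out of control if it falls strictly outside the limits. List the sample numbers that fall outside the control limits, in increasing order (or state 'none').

none

All 7 points lie within [94.98, 104.04].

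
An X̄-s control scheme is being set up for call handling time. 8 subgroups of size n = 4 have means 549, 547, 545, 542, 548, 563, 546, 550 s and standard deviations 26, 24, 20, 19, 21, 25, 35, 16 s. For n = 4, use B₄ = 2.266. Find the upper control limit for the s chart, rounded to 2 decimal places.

52.68

s̄ = (26 + 24 + 20 + 19 + 21 + 25 + 35 + 16) / 8 = 23.2500
UCL_s = B₄·s̄ = 2.266 × 23.2500 = 52.6845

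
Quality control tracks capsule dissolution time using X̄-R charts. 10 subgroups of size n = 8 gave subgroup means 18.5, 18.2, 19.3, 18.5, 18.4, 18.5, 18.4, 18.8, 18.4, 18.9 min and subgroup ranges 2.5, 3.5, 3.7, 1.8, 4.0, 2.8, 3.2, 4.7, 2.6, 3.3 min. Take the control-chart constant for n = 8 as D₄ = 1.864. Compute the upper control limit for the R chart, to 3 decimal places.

5.983

R̄ = (2.5 + 3.5 + 3.7 + 1.8 + 4.0 + 2.8 + 3.2 + 4.7 + 2.6 + 3.3) / 10 = 32.1000 / 10 = 3.2100
UCL_R = D₄·R̄ = 1.864 × 3.2100 = 5.9834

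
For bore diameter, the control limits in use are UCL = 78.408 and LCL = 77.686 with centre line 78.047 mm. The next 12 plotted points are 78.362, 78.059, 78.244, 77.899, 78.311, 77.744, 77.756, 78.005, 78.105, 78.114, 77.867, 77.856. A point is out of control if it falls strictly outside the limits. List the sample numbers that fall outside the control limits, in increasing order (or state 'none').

none

All 12 points lie within [77.686, 78.408].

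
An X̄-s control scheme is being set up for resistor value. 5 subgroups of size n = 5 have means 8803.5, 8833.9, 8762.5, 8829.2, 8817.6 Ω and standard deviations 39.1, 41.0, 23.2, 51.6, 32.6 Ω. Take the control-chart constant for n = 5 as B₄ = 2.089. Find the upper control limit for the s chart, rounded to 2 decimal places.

78.34

s̄ = (39.1 + 41.0 + 23.2 + 51.6 + 32.6) / 5 = 37.5000
UCL_s = B₄·s̄ = 2.089 × 37.5000 = 78.3375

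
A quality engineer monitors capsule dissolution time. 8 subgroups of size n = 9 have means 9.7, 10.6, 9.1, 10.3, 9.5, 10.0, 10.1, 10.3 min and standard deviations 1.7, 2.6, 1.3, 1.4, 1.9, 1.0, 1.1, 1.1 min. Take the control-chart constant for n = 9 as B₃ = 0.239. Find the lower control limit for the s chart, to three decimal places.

s̄ = (1.7 + 2.6 + 1.3 + 1.4 + 1.9 + 1.0 + 1.1 + 1.1) / 8 = 1.5125
LCL_s = B₃·s̄ = 0.239 × 1.5125 = 0.3615

0.361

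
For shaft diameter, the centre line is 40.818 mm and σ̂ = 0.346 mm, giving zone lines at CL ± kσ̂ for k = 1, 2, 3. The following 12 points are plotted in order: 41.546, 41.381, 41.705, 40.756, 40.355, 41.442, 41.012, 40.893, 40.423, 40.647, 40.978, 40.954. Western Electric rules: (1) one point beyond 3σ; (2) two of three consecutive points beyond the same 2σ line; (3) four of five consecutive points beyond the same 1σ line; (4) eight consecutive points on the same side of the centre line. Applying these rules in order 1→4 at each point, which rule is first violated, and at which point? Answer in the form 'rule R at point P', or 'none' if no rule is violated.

rule 2 at point 3

Zone of each point (C = within 1σ̂, B = 1σ̂–2σ̂, A = 2σ̂–3σ̂, * = beyond 3σ̂; sign = side of CL): 1:+A, 2:+B, 3:+A, 4:-C, 5:-B, 6:+B, 7:+C, 8:+C, 9:-B, 10:-C, 11:+C, 12:+C
Rule 2 (two of three consecutive points beyond the same 2σ limit) is satisfied at point 3.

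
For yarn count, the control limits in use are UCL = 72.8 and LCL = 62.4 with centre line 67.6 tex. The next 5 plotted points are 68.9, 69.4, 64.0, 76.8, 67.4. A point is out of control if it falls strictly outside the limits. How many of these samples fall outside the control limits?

1

Compare each point to [62.4, 72.8]: sample 4 = 76.8 > UCL.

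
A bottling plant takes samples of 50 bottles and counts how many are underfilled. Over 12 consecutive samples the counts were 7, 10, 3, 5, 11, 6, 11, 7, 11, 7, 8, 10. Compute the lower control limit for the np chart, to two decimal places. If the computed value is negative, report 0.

p̄ = Σdᵢ / (k·n) = 96 / (12 × 50) = 0.16000
LCL = np̄ − 3·√(np̄(1−p̄)) = 8.0000 − 3 × 2.5923 = 0.2231

0.22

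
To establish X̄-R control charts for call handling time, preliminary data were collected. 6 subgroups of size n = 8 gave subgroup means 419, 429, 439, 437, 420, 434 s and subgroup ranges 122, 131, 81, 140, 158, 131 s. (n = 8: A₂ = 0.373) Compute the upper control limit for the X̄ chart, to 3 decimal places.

477.100

X̄̄ = (419 + 429 + 439 + 437 + 420 + 434) / 6 = 2578.0000 / 6 = 429.6667
R̄ = (122 + 131 + 81 + 140 + 158 + 131) / 6 = 763.0000 / 6 = 127.1667
UCL = X̄̄ + A₂·R̄ = 429.6667 + 0.373 × 127.1667 = 477.0998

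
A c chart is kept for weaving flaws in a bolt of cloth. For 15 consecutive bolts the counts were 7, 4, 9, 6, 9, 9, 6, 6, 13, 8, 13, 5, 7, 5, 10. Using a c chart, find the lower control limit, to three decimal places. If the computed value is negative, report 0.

c̄ = (7 + 4 + 9 + 6 + 9 + 9 + 6 + 6 + 13 + 8 + 13 + 5 + 7 + 5 + 10) / 15 = 117 / 15 = 7.8000
LCL = c̄ − 3√c̄ = 7.8000 − 3 × 2.7928 = -0.5785 → 0 (cannot be negative)

0.000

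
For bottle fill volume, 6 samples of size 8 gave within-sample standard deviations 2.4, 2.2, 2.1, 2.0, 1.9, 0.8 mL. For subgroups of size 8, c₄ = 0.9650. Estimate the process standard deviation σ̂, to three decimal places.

s̄ = (2.4 + 2.2 + 2.1 + 2.0 + 1.9 + 0.8) / 6 = 1.9000
σ̂ = s̄ / c₄ = 1.9000 / 0.9650 = 1.9689

1.969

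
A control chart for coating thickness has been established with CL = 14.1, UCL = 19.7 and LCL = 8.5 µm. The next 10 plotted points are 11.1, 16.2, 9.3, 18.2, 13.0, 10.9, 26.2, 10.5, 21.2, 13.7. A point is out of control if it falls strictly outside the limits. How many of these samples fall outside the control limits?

Compare each point to [8.5, 19.7]: sample 7 = 26.2 > UCL; sample 9 = 21.2 > UCL.

2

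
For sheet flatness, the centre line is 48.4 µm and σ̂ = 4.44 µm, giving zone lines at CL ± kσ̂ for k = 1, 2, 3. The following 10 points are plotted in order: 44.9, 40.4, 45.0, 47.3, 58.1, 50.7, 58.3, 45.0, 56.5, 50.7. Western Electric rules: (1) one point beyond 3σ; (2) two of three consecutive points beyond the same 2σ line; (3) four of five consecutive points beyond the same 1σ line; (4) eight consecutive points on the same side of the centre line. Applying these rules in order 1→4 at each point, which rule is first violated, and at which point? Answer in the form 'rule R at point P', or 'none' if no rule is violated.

Zone of each point (C = within 1σ̂, B = 1σ̂–2σ̂, A = 2σ̂–3σ̂, * = beyond 3σ̂; sign = side of CL): 1:-C, 2:-B, 3:-C, 4:-C, 5:+A, 6:+C, 7:+A, 8:-C, 9:+B, 10:+C
Rule 2 (two of three consecutive points beyond the same 2σ limit) is satisfied at point 7.

rule 2 at point 7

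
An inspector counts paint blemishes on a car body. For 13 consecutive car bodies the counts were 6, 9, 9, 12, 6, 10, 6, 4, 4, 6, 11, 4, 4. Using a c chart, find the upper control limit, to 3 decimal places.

c̄ = (6 + 9 + 9 + 12 + 6 + 10 + 6 + 4 + 4 + 6 + 11 + 4 + 4) / 13 = 91 / 13 = 7.0000
UCL = c̄ + 3√c̄ = 7.0000 + 3 × √7.0000 = 7.0000 + 3 × 2.6458 = 14.9373

14.937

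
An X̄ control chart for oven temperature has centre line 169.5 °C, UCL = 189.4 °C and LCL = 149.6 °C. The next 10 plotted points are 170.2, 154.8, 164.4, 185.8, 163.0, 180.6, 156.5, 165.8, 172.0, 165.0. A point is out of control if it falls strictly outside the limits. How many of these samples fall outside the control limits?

0

All 10 points lie within [149.6, 189.4].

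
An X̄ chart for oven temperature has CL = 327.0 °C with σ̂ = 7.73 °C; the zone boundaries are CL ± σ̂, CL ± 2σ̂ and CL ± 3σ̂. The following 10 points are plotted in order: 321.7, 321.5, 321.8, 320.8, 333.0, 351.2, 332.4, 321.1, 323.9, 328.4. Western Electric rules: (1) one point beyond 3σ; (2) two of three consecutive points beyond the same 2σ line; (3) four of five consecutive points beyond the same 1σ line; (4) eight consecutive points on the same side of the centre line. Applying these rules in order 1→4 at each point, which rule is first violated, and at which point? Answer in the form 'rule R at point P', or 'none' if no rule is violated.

Zone of each point (C = within 1σ̂, B = 1σ̂–2σ̂, A = 2σ̂–3σ̂, * = beyond 3σ̂; sign = side of CL): 1:-C, 2:-C, 3:-C, 4:-C, 5:+C, 6:+*, 7:+C, 8:-C, 9:-C, 10:+C
Rule 1 (one point beyond the 3σ limits) is satisfied at point 6.

rule 1 at point 6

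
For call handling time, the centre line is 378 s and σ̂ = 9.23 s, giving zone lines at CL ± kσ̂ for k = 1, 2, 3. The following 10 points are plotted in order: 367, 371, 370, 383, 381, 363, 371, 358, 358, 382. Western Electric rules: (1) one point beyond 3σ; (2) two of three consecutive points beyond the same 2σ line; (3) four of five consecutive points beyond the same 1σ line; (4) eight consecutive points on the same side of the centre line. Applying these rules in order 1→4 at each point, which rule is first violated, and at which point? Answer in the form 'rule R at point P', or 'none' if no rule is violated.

Zone of each point (C = within 1σ̂, B = 1σ̂–2σ̂, A = 2σ̂–3σ̂, * = beyond 3σ̂; sign = side of CL): 1:-B, 2:-C, 3:-C, 4:+C, 5:+C, 6:-B, 7:-C, 8:-A, 9:-A, 10:+C
Rule 2 (two of three consecutive points beyond the same 2σ limit) is satisfied at point 9.

rule 2 at point 9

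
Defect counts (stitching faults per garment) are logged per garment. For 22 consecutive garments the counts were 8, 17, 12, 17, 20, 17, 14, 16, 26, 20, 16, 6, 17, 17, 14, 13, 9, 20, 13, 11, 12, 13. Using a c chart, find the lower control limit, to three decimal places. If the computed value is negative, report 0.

c̄ = (8 + 17 + 12 + 17 + 20 + 17 + 14 + 16 + 26 + 20 + 16 + 6 + 17 + 17 + 14 + 13 + 9 + 20 + 13 + 11 + 12 + 13) / 22 = 328 / 22 = 14.9091
LCL = c̄ − 3√c̄ = 14.9091 − 3 × 3.8612 = 3.3254

3.325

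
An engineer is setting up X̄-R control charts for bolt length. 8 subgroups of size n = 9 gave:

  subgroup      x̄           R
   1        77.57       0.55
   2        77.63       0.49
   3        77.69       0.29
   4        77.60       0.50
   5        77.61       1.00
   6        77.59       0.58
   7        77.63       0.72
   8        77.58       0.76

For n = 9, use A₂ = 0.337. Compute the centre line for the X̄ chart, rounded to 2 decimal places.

X̄̄ = (77.57 + 77.63 + 77.69 + 77.60 + 77.61 + 77.59 + 77.63 + 77.58) / 8 = 620.9000 / 8 = 77.6125
CL = X̄̄ = 77.6125

77.61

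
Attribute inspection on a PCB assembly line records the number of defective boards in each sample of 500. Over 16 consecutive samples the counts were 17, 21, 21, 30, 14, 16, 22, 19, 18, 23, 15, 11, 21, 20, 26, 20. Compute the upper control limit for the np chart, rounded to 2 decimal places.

32.65

p̄ = Σdᵢ / (k·n) = 314 / (16 × 500) = 0.03925
UCL = np̄ + 3·√(np̄(1−p̄)) = 19.6250 + 3 × √(19.6250×0.96075) = 19.6250 + 3 × 4.3422 = 32.6516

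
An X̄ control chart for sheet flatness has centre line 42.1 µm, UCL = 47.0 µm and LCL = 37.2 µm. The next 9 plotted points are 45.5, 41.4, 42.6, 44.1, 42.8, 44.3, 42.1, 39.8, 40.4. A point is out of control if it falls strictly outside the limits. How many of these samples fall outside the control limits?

All 9 points lie within [37.2, 47.0].

0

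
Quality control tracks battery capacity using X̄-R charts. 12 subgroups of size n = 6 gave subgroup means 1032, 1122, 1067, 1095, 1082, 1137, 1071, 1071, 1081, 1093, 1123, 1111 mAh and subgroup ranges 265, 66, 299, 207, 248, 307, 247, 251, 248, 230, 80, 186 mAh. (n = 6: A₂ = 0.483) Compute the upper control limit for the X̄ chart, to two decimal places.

X̄̄ = (1032 + 1122 + 1067 + 1095 + 1082 + 1137 + 1071 + 1071 + 1081 + 1093 + 1123 + 1111) / 12 = 13085.0000 / 12 = 1090.4167
R̄ = (265 + 66 + 299 + 207 + 248 + 307 + 247 + 251 + 248 + 230 + 80 + 186) / 12 = 2634.0000 / 12 = 219.5000
UCL = X̄̄ + A₂·R̄ = 1090.4167 + 0.483 × 219.5000 = 1196.4352

1196.44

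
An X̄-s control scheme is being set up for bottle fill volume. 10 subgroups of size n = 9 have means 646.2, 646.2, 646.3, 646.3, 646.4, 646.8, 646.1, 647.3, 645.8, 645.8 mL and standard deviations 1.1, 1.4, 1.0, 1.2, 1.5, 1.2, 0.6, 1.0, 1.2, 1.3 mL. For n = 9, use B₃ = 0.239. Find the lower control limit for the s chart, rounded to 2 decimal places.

0.27

s̄ = (1.1 + 1.4 + 1.0 + 1.2 + 1.5 + 1.2 + 0.6 + 1.0 + 1.2 + 1.3) / 10 = 1.1500
LCL_s = B₃·s̄ = 0.239 × 1.1500 = 0.2748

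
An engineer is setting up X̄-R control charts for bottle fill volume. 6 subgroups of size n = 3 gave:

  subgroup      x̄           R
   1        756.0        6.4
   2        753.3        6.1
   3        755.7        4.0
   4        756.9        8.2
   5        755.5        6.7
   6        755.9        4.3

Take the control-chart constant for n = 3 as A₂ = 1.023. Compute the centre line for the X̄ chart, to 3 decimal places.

755.550

X̄̄ = (756.0 + 753.3 + 755.7 + 756.9 + 755.5 + 755.9) / 6 = 4533.3000 / 6 = 755.5500
CL = X̄̄ = 755.5500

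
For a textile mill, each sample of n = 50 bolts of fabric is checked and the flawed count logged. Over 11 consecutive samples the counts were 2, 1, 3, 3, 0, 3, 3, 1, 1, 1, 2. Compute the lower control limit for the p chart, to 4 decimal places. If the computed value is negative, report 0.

p̄ = Σdᵢ / (k·n) = 20 / (11 × 50) = 0.03636
LCL = p̄ − 3·√(p̄(1−p̄)/n) = 0.03636 − 3 × 0.02647 = -0.04306 → 0 (negative, so LCL = 0)

0.0000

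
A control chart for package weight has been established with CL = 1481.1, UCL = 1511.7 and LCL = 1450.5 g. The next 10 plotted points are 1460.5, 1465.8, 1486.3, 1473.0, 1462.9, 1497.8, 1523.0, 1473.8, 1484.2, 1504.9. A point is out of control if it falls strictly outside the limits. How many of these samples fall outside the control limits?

Compare each point to [1450.5, 1511.7]: sample 7 = 1523.0 > UCL.

1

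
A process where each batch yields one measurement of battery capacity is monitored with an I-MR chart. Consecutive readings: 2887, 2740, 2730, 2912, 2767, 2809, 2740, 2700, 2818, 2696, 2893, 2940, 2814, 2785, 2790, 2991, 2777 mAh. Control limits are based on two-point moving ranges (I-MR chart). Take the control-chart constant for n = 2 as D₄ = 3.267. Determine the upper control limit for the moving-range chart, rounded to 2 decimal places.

345.89

Moving ranges: 147, 10, 182, 145, 42, 69, 40, 118, 122, 197, 47, 126, 29, 5, 201, 214; M̄R̄ = 1694.0000 / 16 = 105.8750
UCL_MR = D₄·M̄R̄ = 3.267 × 105.8750 = 345.8936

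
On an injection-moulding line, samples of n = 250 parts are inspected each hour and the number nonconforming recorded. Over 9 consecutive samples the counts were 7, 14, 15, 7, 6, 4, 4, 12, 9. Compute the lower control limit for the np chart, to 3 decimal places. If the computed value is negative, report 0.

p̄ = Σdᵢ / (k·n) = 78 / (9 × 250) = 0.03467
LCL = np̄ − 3·√(np̄(1−p̄)) = 8.6667 − 3 × 2.8924 = -0.0107 → 0 (negative, so LCL = 0)

0.000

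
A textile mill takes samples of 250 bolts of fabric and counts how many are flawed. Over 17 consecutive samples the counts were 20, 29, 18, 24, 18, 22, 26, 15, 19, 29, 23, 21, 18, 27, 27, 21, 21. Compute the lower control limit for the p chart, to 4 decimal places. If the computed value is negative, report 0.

p̄ = Σdᵢ / (k·n) = 378 / (17 × 250) = 0.08894
LCL = p̄ − 3·√(p̄(1−p̄)/n) = 0.08894 − 3 × 0.01800 = 0.03493

0.0349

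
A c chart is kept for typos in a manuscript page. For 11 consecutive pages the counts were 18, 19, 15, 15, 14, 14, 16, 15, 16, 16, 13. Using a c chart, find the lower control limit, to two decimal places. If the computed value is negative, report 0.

c̄ = (18 + 19 + 15 + 15 + 14 + 14 + 16 + 15 + 16 + 16 + 13) / 11 = 171 / 11 = 15.5455
LCL = c̄ − 3√c̄ = 15.5455 − 3 × 3.9428 = 3.7171

3.72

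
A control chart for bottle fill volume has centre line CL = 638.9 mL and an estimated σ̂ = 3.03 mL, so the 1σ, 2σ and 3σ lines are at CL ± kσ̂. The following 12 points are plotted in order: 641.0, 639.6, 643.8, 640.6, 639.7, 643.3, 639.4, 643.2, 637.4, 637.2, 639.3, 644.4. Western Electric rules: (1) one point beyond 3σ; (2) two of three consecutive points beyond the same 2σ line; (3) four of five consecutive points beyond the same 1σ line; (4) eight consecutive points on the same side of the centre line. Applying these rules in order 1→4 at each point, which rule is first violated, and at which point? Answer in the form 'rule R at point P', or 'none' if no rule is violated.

Zone of each point (C = within 1σ̂, B = 1σ̂–2σ̂, A = 2σ̂–3σ̂, * = beyond 3σ̂; sign = side of CL): 1:+C, 2:+C, 3:+B, 4:+C, 5:+C, 6:+B, 7:+C, 8:+B, 9:-C, 10:-C, 11:+C, 12:+B
Rule 4 (eight consecutive points on the same side of the centre line) is satisfied at point 8.

rule 4 at point 8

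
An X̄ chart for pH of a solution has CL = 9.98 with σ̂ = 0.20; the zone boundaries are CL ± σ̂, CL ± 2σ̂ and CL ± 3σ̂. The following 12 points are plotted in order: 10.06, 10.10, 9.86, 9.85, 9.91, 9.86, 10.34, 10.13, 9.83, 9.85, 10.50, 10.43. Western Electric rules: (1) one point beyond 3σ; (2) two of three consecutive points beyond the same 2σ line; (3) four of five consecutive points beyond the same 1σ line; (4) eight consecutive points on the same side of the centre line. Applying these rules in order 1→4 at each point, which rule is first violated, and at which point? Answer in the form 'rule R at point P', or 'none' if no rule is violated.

Zone of each point (C = within 1σ̂, B = 1σ̂–2σ̂, A = 2σ̂–3σ̂, * = beyond 3σ̂; sign = side of CL): 1:+C, 2:+C, 3:-C, 4:-C, 5:-C, 6:-C, 7:+B, 8:+C, 9:-C, 10:-C, 11:+A, 12:+A
Rule 2 (two of three consecutive points beyond the same 2σ limit) is satisfied at point 12.

rule 2 at point 12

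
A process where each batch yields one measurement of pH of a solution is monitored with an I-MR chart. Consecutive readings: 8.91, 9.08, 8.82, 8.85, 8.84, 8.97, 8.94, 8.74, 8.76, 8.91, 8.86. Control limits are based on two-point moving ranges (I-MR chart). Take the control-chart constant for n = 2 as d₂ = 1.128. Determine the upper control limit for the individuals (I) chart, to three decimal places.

X̄ = (8.91 + 9.08 + 8.82 + 8.85 + 8.84 + 8.97 + 8.94 + 8.74 + 8.76 + 8.91 + 8.86) / 11 = 8.8800
Moving ranges: 0.17, 0.26, 0.03, 0.01, 0.13, 0.03, 0.20, 0.02, 0.15, 0.05; M̄R̄ = 1.0500 / 10 = 0.1050
UCL = X̄ + 3·M̄R̄/d₂ = 8.8800 + 3 × 0.1050 / 1.128 = 9.1593

9.159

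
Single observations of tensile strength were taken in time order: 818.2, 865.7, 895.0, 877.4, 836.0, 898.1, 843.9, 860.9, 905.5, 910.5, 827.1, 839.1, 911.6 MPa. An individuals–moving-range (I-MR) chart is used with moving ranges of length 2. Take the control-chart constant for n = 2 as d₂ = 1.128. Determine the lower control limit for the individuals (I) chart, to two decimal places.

760.54

X̄ = (818.2 + 865.7 + 895.0 + 877.4 + 836.0 + 898.1 + 843.9 + 860.9 + 905.5 + 910.5 + 827.1 + 839.1 + 911.6) / 13 = 868.3846
Moving ranges: 47.5, 29.3, 17.6, 41.4, 62.1, 54.2, 17.0, 44.6, 5.0, 83.4, 12.0, 72.5; M̄R̄ = 486.6000 / 12 = 40.5500
LCL = X̄ − 3·M̄R̄/d₂ = 868.3846 − 3 × 40.5500 / 1.128 = 760.5389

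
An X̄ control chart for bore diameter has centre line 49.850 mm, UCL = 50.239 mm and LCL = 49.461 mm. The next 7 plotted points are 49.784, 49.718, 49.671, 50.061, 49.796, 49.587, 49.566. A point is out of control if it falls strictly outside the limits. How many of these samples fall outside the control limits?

All 7 points lie within [49.461, 50.239].

0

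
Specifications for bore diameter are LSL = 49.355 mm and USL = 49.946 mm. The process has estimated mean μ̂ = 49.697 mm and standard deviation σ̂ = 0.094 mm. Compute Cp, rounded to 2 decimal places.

Cp = (USL − LSL) / (6σ̂) = (49.946 − 49.355) / (6 × 0.094) = 0.5910 / 0.5640 = 1.0479

1.05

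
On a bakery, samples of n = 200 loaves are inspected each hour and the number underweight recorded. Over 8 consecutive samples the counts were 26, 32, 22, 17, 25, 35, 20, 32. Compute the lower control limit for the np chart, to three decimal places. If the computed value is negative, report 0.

p̄ = Σdᵢ / (k·n) = 209 / (8 × 200) = 0.13062
LCL = np̄ − 3·√(np̄(1−p̄)) = 26.1250 − 3 × 4.7658 = 11.8277

11.828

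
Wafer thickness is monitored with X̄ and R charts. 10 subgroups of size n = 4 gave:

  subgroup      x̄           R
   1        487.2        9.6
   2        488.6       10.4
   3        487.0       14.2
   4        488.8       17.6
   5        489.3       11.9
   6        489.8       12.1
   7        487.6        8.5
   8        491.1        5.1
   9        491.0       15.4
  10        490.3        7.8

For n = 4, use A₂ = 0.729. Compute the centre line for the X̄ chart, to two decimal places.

489.07

X̄̄ = (487.2 + 488.6 + 487.0 + 488.8 + 489.3 + 489.8 + 487.6 + 491.1 + 491.0 + 490.3) / 10 = 4890.7000 / 10 = 489.0700
CL = X̄̄ = 489.0700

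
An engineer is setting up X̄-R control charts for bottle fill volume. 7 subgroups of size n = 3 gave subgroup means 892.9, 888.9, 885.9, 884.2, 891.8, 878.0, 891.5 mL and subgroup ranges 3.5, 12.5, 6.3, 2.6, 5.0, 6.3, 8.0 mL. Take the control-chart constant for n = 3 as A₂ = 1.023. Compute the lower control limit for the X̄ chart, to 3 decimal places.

881.140

X̄̄ = (892.9 + 888.9 + 885.9 + 884.2 + 891.8 + 878.0 + 891.5) / 7 = 6213.2000 / 7 = 887.6000
R̄ = (3.5 + 12.5 + 6.3 + 2.6 + 5.0 + 6.3 + 8.0) / 7 = 44.2000 / 7 = 6.3143
LCL = X̄̄ − A₂·R̄ = 887.6000 − 1.023 × 6.3143 = 881.1405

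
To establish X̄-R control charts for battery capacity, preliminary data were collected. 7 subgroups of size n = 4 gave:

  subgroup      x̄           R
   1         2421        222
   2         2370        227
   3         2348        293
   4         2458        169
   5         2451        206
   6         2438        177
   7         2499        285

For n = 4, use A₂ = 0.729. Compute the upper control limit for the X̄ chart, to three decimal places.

2590.870

X̄̄ = (2421 + 2370 + 2348 + 2458 + 2451 + 2438 + 2499) / 7 = 16985.0000 / 7 = 2426.4286
R̄ = (222 + 227 + 293 + 169 + 206 + 177 + 285) / 7 = 1579.0000 / 7 = 225.5714
UCL = X̄̄ + A₂·R̄ = 2426.4286 + 0.729 × 225.5714 = 2590.8701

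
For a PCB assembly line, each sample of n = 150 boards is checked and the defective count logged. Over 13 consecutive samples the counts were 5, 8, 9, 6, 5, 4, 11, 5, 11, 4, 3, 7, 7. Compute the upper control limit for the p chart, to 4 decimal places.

p̄ = Σdᵢ / (k·n) = 85 / (13 × 150) = 0.04359
UCL = p̄ + 3·√(p̄(1−p̄)/n) = 0.04359 + 3 × √(0.04359×0.95641/150) = 0.04359 + 3 × 0.01667 = 0.09360

0.0936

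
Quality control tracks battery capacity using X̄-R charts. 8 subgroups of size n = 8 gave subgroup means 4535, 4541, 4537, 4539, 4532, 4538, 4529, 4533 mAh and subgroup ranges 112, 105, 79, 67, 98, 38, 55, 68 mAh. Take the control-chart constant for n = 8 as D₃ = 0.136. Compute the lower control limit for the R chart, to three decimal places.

10.574

R̄ = (112 + 105 + 79 + 67 + 98 + 38 + 55 + 68) / 8 = 622.0000 / 8 = 77.7500
LCL_R = D₃·R̄ = 0.136 × 77.7500 = 10.5740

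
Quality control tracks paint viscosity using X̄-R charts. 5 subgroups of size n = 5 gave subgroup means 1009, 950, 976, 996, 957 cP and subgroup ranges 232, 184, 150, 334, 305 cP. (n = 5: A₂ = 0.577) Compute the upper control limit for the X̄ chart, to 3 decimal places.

X̄̄ = (1009 + 950 + 976 + 996 + 957) / 5 = 4888.0000 / 5 = 977.6000
R̄ = (232 + 184 + 150 + 334 + 305) / 5 = 1205.0000 / 5 = 241.0000
UCL = X̄̄ + A₂·R̄ = 977.6000 + 0.577 × 241.0000 = 1116.6570

1116.657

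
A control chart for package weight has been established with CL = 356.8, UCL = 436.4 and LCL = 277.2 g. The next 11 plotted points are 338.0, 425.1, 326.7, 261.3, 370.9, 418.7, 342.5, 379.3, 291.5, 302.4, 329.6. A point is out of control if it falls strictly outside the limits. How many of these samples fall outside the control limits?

Compare each point to [277.2, 436.4]: sample 4 = 261.3 < LCL.

1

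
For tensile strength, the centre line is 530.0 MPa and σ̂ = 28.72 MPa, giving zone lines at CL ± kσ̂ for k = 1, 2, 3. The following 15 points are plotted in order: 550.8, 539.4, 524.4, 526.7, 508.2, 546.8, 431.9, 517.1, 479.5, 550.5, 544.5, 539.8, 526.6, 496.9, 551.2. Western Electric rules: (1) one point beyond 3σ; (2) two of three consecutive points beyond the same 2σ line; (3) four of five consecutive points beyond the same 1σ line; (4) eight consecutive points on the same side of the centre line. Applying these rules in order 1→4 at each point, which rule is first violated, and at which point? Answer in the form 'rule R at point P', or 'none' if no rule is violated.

Zone of each point (C = within 1σ̂, B = 1σ̂–2σ̂, A = 2σ̂–3σ̂, * = beyond 3σ̂; sign = side of CL): 1:+C, 2:+C, 3:-C, 4:-C, 5:-C, 6:+C, 7:-*, 8:-C, 9:-B, 10:+C, 11:+C, 12:+C, 13:-C, 14:-B, 15:+C
Rule 1 (one point beyond the 3σ limits) is satisfied at point 7.

rule 1 at point 7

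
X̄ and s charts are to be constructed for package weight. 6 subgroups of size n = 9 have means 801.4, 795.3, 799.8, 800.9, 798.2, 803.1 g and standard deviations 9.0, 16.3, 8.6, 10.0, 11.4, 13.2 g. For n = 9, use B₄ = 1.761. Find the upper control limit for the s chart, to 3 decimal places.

20.105

s̄ = (9.0 + 16.3 + 8.6 + 10.0 + 11.4 + 13.2) / 6 = 11.4167
UCL_s = B₄·s̄ = 1.761 × 11.4167 = 20.1047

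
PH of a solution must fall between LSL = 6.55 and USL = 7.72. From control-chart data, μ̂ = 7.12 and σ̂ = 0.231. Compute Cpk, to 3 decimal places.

0.823

Cpu = (USL − μ̂) / (3σ̂) = (7.72 − 7.12) / (3 × 0.231) = 0.8658; Cpl = (μ̂ − LSL) / (3σ̂) = (7.12 − 6.55) / (3 × 0.231) = 0.8225; Cpk = min(Cpu, Cpl) = 0.8225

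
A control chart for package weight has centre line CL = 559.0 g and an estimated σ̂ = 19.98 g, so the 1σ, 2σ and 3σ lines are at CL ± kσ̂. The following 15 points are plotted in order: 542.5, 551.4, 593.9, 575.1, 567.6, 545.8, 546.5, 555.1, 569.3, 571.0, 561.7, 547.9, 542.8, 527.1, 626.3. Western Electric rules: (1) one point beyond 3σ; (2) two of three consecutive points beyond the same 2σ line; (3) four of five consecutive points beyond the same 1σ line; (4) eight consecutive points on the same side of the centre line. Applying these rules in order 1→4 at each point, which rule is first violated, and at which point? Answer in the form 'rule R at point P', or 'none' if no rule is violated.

rule 1 at point 15

Zone of each point (C = within 1σ̂, B = 1σ̂–2σ̂, A = 2σ̂–3σ̂, * = beyond 3σ̂; sign = side of CL): 1:-C, 2:-C, 3:+B, 4:+C, 5:+C, 6:-C, 7:-C, 8:-C, 9:+C, 10:+C, 11:+C, 12:-C, 13:-C, 14:-B, 15:+*
Rule 1 (one point beyond the 3σ limits) is satisfied at point 15.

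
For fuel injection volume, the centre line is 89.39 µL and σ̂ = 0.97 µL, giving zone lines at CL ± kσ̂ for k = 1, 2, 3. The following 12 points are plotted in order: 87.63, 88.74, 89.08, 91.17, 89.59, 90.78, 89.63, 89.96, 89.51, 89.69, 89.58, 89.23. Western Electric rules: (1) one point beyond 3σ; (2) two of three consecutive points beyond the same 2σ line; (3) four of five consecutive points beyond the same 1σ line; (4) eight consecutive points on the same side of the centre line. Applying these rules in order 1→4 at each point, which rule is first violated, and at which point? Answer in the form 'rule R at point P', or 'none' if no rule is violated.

rule 4 at point 11

Zone of each point (C = within 1σ̂, B = 1σ̂–2σ̂, A = 2σ̂–3σ̂, * = beyond 3σ̂; sign = side of CL): 1:-B, 2:-C, 3:-C, 4:+B, 5:+C, 6:+B, 7:+C, 8:+C, 9:+C, 10:+C, 11:+C, 12:-C
Rule 4 (eight consecutive points on the same side of the centre line) is satisfied at point 11.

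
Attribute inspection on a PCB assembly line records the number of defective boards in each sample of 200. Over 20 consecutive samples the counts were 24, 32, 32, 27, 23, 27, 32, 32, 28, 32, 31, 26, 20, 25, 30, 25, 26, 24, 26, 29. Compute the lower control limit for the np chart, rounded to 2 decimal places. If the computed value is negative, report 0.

p̄ = Σdᵢ / (k·n) = 551 / (20 × 200) = 0.13775
LCL = np̄ − 3·√(np̄(1−p̄)) = 27.5500 − 3 × 4.8739 = 12.9283

12.93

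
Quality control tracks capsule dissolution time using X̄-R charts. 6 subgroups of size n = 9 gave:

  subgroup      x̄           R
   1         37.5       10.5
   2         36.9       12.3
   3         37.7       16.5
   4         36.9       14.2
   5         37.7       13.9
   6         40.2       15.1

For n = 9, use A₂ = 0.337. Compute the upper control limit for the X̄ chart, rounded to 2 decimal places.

X̄̄ = (37.5 + 36.9 + 37.7 + 36.9 + 37.7 + 40.2) / 6 = 226.9000 / 6 = 37.8167
R̄ = (10.5 + 12.3 + 16.5 + 14.2 + 13.9 + 15.1) / 6 = 82.5000 / 6 = 13.7500
UCL = X̄̄ + A₂·R̄ = 37.8167 + 0.337 × 13.7500 = 42.4504

42.45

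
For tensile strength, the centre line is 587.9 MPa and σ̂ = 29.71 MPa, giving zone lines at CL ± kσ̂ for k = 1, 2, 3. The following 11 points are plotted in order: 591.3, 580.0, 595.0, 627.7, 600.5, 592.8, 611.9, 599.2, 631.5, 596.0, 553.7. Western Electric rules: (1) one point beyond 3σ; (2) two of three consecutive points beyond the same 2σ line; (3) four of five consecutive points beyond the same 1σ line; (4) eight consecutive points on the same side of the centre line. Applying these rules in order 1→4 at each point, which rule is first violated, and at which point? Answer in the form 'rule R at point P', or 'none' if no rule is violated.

Zone of each point (C = within 1σ̂, B = 1σ̂–2σ̂, A = 2σ̂–3σ̂, * = beyond 3σ̂; sign = side of CL): 1:+C, 2:-C, 3:+C, 4:+B, 5:+C, 6:+C, 7:+C, 8:+C, 9:+B, 10:+C, 11:-B
Rule 4 (eight consecutive points on the same side of the centre line) is satisfied at point 10.

rule 4 at point 10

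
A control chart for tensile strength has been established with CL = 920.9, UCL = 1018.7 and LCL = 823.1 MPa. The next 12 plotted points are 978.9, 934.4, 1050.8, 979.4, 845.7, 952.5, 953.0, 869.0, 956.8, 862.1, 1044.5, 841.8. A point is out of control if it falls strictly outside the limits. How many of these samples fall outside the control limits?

2

Compare each point to [823.1, 1018.7]: sample 3 = 1050.8 > UCL; sample 11 = 1044.5 > UCL.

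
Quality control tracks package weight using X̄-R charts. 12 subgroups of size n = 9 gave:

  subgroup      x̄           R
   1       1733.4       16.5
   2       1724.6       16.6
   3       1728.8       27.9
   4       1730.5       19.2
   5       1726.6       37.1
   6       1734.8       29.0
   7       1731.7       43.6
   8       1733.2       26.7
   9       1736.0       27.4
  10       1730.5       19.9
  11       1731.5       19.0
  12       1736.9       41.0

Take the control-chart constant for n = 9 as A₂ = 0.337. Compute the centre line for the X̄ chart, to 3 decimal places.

X̄̄ = (1733.4 + 1724.6 + 1728.8 + 1730.5 + 1726.6 + 1734.8 + 1731.7 + 1733.2 + 1736.0 + 1730.5 + 1731.5 + 1736.9) / 12 = 20778.5000 / 12 = 1731.5417
CL = X̄̄ = 1731.5417

1731.542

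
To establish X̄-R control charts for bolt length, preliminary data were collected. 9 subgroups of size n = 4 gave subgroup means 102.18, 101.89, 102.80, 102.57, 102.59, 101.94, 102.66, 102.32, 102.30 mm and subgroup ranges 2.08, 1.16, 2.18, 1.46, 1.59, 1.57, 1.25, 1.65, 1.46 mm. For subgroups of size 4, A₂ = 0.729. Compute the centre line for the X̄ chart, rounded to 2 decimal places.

102.36

X̄̄ = (102.18 + 101.89 + 102.80 + 102.57 + 102.59 + 101.94 + 102.66 + 102.32 + 102.30) / 9 = 921.2500 / 9 = 102.3611
CL = X̄̄ = 102.3611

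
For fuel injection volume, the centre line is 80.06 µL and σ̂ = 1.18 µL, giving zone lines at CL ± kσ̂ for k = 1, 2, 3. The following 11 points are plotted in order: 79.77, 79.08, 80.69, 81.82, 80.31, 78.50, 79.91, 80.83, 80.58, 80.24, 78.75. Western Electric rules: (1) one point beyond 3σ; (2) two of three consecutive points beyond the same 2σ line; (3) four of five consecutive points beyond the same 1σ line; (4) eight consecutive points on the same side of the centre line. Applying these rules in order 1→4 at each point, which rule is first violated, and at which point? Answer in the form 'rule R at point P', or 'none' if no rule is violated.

Zone of each point (C = within 1σ̂, B = 1σ̂–2σ̂, A = 2σ̂–3σ̂, * = beyond 3σ̂; sign = side of CL): 1:-C, 2:-C, 3:+C, 4:+B, 5:+C, 6:-B, 7:-C, 8:+C, 9:+C, 10:+C, 11:-B
No rule fires across all 11 points.

none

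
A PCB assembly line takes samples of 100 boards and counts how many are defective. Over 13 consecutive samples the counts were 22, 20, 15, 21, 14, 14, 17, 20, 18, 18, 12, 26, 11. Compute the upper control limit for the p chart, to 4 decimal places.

0.2895

p̄ = Σdᵢ / (k·n) = 228 / (13 × 100) = 0.17538
UCL = p̄ + 3·√(p̄(1−p̄)/n) = 0.17538 + 3 × √(0.17538×0.82462/100) = 0.17538 + 3 × 0.03803 = 0.28947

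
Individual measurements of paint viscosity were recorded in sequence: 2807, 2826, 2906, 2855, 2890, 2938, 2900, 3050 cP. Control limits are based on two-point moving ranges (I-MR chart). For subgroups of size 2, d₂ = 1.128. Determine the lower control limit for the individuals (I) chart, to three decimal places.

X̄ = (2807 + 2826 + 2906 + 2855 + 2890 + 2938 + 2900 + 3050) / 8 = 2896.5000
Moving ranges: 19, 80, 51, 35, 48, 38, 150; M̄R̄ = 421.0000 / 7 = 60.1429
LCL = X̄ − 3·M̄R̄/d₂ = 2896.5000 − 3 × 60.1429 / 1.128 = 2736.5456

2736.546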